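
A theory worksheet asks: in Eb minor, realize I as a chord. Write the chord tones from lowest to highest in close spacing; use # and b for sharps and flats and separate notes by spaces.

Eb G Bb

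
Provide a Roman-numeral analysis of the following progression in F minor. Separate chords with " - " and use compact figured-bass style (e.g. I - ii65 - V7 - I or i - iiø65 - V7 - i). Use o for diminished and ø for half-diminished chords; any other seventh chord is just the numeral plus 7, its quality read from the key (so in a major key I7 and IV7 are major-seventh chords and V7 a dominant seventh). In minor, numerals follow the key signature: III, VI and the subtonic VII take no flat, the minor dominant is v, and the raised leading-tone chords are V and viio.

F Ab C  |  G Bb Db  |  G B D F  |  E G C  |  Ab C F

i - iio - V7/V - V6 - i6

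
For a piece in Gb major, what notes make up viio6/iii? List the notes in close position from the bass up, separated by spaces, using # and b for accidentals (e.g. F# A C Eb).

The slash marks an applied leading-tone chord: viio of iii. In Gb major, iii is Bb, so the leading tone to it is A, a half step below.
Building a diminished triad on A gives A-C-Eb.
With the 6 figure the chord is in first inversion; from the bass C upward in close position it reads C-Eb-A.

C Eb A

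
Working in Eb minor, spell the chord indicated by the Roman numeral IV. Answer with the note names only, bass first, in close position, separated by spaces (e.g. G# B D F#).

Ab C Eb

Scale degree 4 in Eb minor is Ab; here the chord built on it is altered to a major triad. IV is the major subdominant, borrowed from the parallel major.
So the chord is Ab-C-Eb.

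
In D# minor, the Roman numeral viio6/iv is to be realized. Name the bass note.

The applied chord viio6/iv is rooted on F##: F##-A#-C#.
The figure 6 means first inversion — the third is in the bass.

A#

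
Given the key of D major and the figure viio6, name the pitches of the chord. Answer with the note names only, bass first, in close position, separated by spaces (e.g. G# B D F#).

E G C#

In D major, scale degree 7 is C#, and the diatonic chord built there is a diminished triad.
Stacking thirds from C# gives C#-E-G.
The figured bass 6 indicates first inversion, placing the third (E) in the bass: E-G-C#.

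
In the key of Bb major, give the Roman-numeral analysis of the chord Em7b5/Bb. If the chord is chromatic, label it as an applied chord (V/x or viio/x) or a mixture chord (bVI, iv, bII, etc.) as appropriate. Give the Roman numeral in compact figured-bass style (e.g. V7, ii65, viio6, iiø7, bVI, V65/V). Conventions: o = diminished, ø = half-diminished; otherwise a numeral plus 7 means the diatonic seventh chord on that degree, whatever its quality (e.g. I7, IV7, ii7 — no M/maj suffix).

The pitches E-G-Bb-D form a half-diminished seventh chord rooted on E.
E sits a half step below F (V in Bb major); a diminished chord there is the applied leading-tone chord of V.
With Bb in the bass the chord is in second inversion, so the figured bass is 43.

viiø43/V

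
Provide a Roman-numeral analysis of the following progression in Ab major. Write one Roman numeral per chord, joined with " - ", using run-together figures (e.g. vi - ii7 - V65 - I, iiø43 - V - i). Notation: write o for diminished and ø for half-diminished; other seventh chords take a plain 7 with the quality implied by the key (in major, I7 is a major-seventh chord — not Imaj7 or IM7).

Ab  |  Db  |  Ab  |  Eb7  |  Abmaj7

Ab: major triad on Ab = scale degree 1 → I.
Db has root Db, degree 4 in Ab major, so IV.
Ab has root Ab, degree 1 in Ab major, so I.
Eb7 has root Eb, degree 5 in Ab major, so V7.
Abmaj7 has root Ab, degree 1 in Ab major, so I7.

I - IV - I - V7 - I7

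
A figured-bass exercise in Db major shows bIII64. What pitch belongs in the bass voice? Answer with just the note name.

bIII in Db major has root Fb; the chord is Fb-Ab-Cb.
The figure 64 means second inversion — the fifth is in the bass.

Cb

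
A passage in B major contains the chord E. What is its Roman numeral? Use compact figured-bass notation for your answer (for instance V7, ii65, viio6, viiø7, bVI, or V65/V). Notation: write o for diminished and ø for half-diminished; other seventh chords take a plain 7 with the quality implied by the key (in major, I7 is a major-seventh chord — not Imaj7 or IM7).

IV

The pitches E-G#-B form a major triad rooted on E.
E is scale degree 4 in B major, and a major triad on that degree is written IV.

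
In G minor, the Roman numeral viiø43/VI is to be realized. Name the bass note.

The applied chord viiø43/VI is rooted on D: D-F-Ab-C.
The figure 43 means second inversion — the fifth is in the bass.

Ab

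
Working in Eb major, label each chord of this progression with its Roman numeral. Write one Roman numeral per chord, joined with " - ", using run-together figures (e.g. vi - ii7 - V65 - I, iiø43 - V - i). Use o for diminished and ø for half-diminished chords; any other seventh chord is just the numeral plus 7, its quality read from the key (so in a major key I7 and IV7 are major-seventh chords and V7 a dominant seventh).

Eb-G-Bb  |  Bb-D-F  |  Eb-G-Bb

I - V - I

Eb-G-Bb: root Eb is the tonic; major triad there is I.
Bb-D-F: major triad on Bb = scale degree 5 → V.
Eb-G-Bb has root Eb, degree 1 in Eb major, so I.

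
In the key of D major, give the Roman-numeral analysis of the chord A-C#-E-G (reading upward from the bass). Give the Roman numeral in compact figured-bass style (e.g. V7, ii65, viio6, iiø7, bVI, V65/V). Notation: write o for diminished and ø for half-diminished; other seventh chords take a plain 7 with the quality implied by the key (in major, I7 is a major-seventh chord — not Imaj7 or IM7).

The pitches A-C#-E-G form a dominant seventh chord rooted on A.
A is scale degree 5 in D major, and a dominant seventh chord on that degree is written V7.

V7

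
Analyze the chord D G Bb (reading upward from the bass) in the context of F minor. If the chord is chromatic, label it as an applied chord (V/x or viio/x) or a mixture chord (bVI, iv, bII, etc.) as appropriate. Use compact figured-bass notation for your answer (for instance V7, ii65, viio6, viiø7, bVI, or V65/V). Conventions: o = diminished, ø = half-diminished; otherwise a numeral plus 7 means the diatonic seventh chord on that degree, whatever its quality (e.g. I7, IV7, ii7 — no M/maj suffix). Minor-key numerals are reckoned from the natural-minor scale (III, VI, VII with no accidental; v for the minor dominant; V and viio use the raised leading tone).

Stacked in thirds the chord is G-Bb-D: a minor triad on G.
G is the second degree of F minor. This is the minor supertonic, borrowed from the parallel major (the Dorian ii).
With D in the bass the chord is in second inversion, so the figured bass is 64.

ii64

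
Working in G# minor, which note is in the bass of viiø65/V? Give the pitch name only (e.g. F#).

The applied chord viiø65/V is rooted on C##: C##-E#-G#-B#.
The figure 65 means first inversion — the third is in the bass.

E#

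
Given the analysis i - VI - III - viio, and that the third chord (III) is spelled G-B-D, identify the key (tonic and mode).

E minor

The chord G is a major triad rooted on G; its label is III.
If G is scale degree 3 and the mode makes that degree carry a major triad, the tonic is E and the mode is minor.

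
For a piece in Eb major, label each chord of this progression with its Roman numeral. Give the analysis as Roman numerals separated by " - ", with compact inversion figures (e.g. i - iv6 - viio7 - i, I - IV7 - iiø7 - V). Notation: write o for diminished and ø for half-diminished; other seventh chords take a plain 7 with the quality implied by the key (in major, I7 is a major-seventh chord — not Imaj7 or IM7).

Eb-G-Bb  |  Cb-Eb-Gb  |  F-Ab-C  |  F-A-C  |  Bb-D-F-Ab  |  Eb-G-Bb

I - bVI - ii - V/V - V7 - I

Eb-G-Bb: major triad on Eb = scale degree 1 → I.
Cb-Eb-Gb is non-diatonic — bVI, a mixture chord from Eb minor.
F-Ab-C: minor triad on F = scale degree 2 → ii.
F-A-C: chromatic; F is V of V, so V/V.
Bb-D-F-Ab has root Bb, degree 5 in Eb major, so V7.
Eb-G-Bb: major triad on Eb = scale degree 1 → I.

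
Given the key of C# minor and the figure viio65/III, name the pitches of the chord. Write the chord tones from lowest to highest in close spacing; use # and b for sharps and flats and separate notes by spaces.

The slash marks an applied leading-tone chord: viio of III. In C# minor, III is E, so the leading tone to it is D#, a half step below.
Building a fully diminished seventh chord on D# gives D#-F#-A-C.
The figured bass 65 indicates first inversion, placing the third (F#) in the bass: F#-A-C-D#.

F# A C D#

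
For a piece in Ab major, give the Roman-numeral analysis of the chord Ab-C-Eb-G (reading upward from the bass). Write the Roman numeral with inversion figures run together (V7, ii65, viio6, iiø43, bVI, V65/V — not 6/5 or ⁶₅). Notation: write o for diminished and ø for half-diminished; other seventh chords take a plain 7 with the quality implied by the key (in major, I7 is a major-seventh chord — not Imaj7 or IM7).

I7

The pitches Ab-C-Eb-G form a major seventh chord rooted on Ab.
Ab is scale degree 1 in Ab major, and a major seventh chord on that degree is written I7.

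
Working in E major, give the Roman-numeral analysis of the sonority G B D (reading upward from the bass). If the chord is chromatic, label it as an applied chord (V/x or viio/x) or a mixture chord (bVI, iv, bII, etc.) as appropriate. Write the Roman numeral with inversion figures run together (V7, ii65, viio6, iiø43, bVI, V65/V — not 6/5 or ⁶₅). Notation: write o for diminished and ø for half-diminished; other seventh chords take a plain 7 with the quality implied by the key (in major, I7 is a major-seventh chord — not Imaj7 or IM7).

bIII

Stacked in thirds the chord is G-B-D: a major triad on G.
G is the lowered third degree of E major (diatonic 3 would be G#). This is a major triad on the lowered third degree, borrowed from the parallel minor.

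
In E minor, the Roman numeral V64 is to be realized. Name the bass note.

F#

V in E minor has root B; the chord is B-D#-F#.
The figure 64 means second inversion — the fifth is in the bass.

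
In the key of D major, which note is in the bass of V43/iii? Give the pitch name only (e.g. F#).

G#

The applied chord V43/iii is rooted on C#: C#-E#-G#-B.
The figure 43 means second inversion — the fifth is in the bass.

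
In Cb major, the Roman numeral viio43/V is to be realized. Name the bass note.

Cb

The applied chord viio43/V is rooted on F: F-Ab-Cb-Ebb.
The figure 43 means second inversion — the fifth is in the bass.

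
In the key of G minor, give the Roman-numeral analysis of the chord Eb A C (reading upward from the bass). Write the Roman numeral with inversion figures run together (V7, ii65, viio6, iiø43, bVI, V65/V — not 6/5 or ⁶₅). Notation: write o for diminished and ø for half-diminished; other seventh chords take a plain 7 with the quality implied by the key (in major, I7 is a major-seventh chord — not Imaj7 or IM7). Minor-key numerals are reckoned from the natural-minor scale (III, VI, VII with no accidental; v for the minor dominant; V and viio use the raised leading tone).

Stacked in thirds the chord is A-C-Eb: a diminished triad on A.
A is scale degree 2 in G minor, and a diminished triad on that degree is written iio.
With Eb in the bass the chord is in second inversion, so the figured bass is 64.

iio64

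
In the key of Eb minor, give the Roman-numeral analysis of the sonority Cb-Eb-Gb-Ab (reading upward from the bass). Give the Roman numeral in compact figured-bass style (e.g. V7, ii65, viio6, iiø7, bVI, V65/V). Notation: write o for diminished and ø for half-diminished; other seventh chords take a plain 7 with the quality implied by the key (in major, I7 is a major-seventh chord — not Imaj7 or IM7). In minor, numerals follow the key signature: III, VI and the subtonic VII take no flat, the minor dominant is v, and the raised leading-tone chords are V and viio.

iv65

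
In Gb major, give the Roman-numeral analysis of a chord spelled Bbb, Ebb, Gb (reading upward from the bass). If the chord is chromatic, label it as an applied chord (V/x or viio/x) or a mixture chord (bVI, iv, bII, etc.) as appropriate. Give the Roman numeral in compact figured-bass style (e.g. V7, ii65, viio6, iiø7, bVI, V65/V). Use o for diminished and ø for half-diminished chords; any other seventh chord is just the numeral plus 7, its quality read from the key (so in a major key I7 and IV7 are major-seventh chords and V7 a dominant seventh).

bVI64

The pitches Ebb-Gb-Bbb form a major triad rooted on Ebb.
Ebb is the lowered sixth degree of Gb major (diatonic 6 would be Eb). This is a major triad on the lowered sixth degree, borrowed from the parallel minor.
With Bbb in the bass the chord is in second inversion, so the figured bass is 64.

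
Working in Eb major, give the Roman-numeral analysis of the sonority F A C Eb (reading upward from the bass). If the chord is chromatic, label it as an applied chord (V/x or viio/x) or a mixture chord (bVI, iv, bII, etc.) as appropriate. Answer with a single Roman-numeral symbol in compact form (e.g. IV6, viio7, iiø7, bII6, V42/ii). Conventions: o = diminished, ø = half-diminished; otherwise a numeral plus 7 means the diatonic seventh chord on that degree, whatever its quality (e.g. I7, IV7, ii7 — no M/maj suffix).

Stacked in thirds the chord is F-A-C-Eb: a dominant seventh chord on F.
F is not a diatonic chord root with this quality in Eb major, but it lies a perfect fifth above Bb (V), so the chord functions as an applied dominant of V.

V7/V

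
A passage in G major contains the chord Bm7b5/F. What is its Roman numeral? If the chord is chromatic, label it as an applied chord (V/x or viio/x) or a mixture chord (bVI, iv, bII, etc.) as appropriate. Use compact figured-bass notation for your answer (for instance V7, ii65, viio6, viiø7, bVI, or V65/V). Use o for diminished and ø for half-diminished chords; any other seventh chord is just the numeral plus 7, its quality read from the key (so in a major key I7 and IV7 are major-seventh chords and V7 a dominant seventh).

viiø43/IV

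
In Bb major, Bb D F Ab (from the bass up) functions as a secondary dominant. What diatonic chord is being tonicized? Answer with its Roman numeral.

IV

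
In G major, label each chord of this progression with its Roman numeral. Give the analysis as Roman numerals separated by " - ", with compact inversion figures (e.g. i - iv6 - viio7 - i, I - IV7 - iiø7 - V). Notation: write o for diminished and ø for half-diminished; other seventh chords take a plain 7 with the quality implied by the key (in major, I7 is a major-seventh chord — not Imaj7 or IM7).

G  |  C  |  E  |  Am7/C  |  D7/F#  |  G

I - IV - V/ii - ii65 - V65 - I

G: root G is the tonic; major triad there is I.
C: root C is the subdominant; major triad there is IV.
E: chromatic; E is V of ii, so V/ii.
Am7/C: root A is the supertonic; minor seventh chord there is ii65.
D7/F#: dominant seventh chord on D = scale degree 5 → V65.
G: root G is the tonic; major triad there is I.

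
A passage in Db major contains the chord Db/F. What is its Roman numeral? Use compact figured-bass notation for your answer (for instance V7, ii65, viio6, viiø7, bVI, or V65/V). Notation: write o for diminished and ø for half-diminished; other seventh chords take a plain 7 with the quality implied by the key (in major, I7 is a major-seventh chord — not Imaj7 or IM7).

The pitches Db-F-Ab form a major triad rooted on Db.
In Db major, Db is the tonic; the diatonic major triad there is I.
With F in the bass the chord is in first inversion, so the figured bass is 6.

I6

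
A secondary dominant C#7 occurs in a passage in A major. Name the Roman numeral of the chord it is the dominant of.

The chord is a dominant seventh chord on C#.
A dominant resolves down a perfect fifth: C# → F#. In A major, F# is scale degree 6, i.e. vi.

vi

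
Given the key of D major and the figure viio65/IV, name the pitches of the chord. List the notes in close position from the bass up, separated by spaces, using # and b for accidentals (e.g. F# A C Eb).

A C Eb F#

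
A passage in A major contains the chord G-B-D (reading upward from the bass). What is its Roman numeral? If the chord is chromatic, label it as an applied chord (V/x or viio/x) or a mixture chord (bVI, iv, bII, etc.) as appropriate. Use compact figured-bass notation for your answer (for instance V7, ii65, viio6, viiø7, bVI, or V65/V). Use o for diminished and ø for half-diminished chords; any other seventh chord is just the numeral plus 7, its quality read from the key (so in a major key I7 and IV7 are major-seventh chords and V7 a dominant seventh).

bVII

The pitches G-B-D form a major triad rooted on G.
G is the lowered seventh degree of A major (diatonic 7 would be G#). This is a major triad on the lowered seventh degree (the subtonic), borrowed from the parallel minor.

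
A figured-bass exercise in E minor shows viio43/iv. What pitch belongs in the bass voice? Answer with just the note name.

D

The applied chord viio43/iv is rooted on G#: G#-B-D-F.
The figure 43 means second inversion — the fifth is in the bass.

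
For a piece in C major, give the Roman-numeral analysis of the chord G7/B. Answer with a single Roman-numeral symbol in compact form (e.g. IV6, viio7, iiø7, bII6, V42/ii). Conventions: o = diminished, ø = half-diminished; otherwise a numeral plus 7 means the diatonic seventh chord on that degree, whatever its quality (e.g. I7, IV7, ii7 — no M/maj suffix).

V65

Stacked in thirds the chord is G-B-D-F: a dominant seventh chord on G.
In C major, G is the dominant; the diatonic dominant seventh chord there is V7.
With B in the bass the chord is in first inversion, so the figured bass is 65.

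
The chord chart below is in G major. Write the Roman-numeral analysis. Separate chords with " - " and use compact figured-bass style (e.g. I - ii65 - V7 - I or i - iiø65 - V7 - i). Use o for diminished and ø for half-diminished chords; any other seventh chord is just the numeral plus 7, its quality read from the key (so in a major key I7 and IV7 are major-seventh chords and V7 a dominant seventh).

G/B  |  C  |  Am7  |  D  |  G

I6 - IV - ii7 - V - I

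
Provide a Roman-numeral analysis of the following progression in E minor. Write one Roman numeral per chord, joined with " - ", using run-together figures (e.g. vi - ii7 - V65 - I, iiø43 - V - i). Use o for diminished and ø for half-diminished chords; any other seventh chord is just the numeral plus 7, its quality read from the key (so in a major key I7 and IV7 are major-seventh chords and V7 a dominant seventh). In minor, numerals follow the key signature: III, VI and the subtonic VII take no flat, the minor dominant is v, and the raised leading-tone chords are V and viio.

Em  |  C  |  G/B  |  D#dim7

i - VI - III6 - viio7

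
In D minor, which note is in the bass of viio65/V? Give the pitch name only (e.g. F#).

B

The applied chord viio65/V is rooted on G#: G#-B-D-F.
The figure 65 means first inversion — the third is in the bass.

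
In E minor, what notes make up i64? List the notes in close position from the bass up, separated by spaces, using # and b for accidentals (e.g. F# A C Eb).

B E G

The numeral's case and figure indicate a minor triad. In E minor its root, the tonic, is E.
Stacking thirds from E gives E-G-B.
With the 64 figure the chord is in second inversion; from the bass B upward in close position it reads B-E-G.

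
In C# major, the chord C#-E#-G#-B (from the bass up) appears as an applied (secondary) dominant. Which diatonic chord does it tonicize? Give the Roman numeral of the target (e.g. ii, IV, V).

The chord is a dominant seventh chord on C#.
A dominant resolves down a perfect fifth: C# → F#. In C# major, F# is scale degree 4, i.e. IV.

IV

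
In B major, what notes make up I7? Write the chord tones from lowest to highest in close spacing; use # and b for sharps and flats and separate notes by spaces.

In B major, the tonic is B, and the diatonic chord built there is a major seventh chord.
Stacking thirds from B gives B-D#-F#-A#.

B D# F# A#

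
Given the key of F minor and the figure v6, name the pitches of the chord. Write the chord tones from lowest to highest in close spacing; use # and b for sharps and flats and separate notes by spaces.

In F minor, the fifth degree is C, and the diatonic chord built there is a minor triad.
Stacking thirds from C gives C-Eb-G.
With the 6 figure the chord is in first inversion; from the bass Eb upward in close position it reads Eb-G-C.

Eb G C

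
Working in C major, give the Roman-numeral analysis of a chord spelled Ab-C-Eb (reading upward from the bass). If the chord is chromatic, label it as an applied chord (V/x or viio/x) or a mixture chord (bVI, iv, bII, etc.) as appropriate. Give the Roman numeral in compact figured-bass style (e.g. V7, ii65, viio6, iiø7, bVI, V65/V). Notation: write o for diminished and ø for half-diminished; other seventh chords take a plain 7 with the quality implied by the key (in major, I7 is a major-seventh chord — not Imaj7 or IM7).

bVI

The pitches Ab-C-Eb form a major triad rooted on Ab.
Ab is the lowered sixth degree of C major (diatonic 6 would be A). This is a major triad on the lowered sixth degree, borrowed from the parallel minor.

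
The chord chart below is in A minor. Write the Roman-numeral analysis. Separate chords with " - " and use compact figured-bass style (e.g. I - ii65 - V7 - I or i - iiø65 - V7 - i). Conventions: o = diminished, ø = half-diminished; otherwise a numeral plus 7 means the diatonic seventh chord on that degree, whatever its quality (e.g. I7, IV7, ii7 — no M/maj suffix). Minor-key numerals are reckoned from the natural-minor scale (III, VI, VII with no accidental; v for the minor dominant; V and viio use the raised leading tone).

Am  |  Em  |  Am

i - v - i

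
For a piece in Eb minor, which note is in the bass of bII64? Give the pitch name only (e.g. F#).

Cb

bII in Eb minor has root Fb; the chord is Fb-Ab-Cb.
The figure 64 means second inversion — the fifth is in the bass.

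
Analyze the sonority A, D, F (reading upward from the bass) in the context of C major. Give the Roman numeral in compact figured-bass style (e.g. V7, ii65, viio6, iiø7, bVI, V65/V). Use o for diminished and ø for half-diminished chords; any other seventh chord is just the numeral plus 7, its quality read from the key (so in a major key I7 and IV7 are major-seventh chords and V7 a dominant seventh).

The pitches D-F-A form a minor triad rooted on D.
D is scale degree 2 in C major, and a minor triad on that degree is written ii.
With A in the bass the chord is in second inversion, so the figured bass is 64.

ii64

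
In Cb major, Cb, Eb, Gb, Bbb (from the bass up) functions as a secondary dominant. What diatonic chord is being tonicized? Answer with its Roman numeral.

IV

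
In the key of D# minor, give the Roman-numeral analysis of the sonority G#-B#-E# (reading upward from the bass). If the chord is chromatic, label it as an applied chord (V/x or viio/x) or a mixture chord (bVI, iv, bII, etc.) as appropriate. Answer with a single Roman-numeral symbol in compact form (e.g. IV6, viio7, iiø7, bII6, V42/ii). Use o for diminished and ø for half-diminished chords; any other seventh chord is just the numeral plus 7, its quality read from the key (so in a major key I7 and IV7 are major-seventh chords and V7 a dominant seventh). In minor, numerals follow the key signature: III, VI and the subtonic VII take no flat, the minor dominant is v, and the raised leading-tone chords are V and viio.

ii6

The pitches E#-G#-B# form a minor triad rooted on E#.
E# is the second degree of D# minor. This is the minor supertonic, borrowed from the parallel major (the Dorian ii).
With G# in the bass the chord is in first inversion, so the figured bass is 6.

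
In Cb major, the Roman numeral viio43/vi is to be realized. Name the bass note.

Db

The applied chord viio43/vi is rooted on G: G-Bb-Db-Fb.
The figure 43 means second inversion — the fifth is in the bass.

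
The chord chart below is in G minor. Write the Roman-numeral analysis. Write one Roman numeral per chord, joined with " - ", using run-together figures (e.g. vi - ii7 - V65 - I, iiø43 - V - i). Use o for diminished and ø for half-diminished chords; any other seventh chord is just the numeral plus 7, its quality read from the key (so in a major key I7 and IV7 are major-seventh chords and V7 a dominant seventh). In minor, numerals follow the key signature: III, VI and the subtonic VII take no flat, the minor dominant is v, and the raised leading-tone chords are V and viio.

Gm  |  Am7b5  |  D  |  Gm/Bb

i - iiø7 - V - i6

Gm: root G is the tonic; minor triad there is i.
Am7b5: half-diminished seventh chord on A = scale degree 2 → iiø7.
D has root D, degree 5 in G minor, so V.
Gm/Bb has root G, degree 1 in G minor, so i6.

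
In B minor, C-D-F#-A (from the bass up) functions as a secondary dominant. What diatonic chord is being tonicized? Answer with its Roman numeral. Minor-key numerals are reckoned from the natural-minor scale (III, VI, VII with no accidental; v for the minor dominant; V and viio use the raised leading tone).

The chord is a dominant seventh chord on D.
A dominant resolves down a perfect fifth: D → G. In B minor, G is scale degree 6, i.e. VI.

VI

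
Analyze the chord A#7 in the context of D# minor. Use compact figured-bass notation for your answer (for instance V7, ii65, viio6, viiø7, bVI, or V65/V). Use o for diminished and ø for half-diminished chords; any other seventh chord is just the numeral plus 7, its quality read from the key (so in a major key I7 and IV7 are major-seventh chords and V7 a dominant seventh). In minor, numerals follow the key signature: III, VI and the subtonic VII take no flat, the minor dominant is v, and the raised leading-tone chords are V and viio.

V7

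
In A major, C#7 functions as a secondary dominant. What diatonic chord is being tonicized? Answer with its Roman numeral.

vi

The chord is a dominant seventh chord on C#.
A dominant resolves down a perfect fifth: C# → F#. In A major, F# is scale degree 6, i.e. vi.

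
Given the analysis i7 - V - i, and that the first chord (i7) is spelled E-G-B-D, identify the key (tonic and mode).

E minor

The anchor chord is a minor seventh chord on E, labeled i7.
If E is scale degree 1 and the mode makes that degree carry a minor seventh chord, the tonic is E and the mode is minor.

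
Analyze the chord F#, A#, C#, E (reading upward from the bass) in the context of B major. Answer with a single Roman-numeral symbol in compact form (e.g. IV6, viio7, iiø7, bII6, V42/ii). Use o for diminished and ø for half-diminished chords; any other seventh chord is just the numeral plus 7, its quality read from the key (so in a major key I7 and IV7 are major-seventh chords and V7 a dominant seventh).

Stacked in thirds the chord is F#-A#-C#-E: a dominant seventh chord on F#.
In B major, F# is the dominant; the diatonic dominant seventh chord there is V7.

V7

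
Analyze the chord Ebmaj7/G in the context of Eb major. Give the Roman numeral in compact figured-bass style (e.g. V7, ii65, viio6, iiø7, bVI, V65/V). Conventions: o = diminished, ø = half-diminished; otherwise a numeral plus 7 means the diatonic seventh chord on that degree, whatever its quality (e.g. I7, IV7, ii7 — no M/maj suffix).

I65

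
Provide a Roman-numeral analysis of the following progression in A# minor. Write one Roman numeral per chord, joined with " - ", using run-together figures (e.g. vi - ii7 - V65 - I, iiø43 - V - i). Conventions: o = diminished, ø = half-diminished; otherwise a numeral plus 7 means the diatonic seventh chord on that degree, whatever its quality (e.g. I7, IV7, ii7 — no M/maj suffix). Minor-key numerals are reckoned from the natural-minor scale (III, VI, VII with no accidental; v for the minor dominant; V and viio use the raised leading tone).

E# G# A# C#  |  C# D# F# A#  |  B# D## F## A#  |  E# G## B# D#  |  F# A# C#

E#-G#-A#-C#: root A# is the tonic; minor seventh chord there is i43.
C#-D#-F#-A#: minor seventh chord on D# = scale degree 4 → iv42.
B#-D##-F##-A# is the secondary dominant of V (dominant seventh chord on B#): V7/V.
E#-G##-B#-D#: root E# is the dominant; dominant seventh chord there is V7.
F#-A#-C#: root F# is the submediant; major triad there is VI.

i43 - iv42 - V7/V - V7 - VI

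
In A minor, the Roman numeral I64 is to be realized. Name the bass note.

I in A minor has root A; the chord is A-C#-E.
The figure 64 means second inversion — the fifth is in the bass.

E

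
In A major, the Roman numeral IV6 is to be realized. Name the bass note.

IV in A major has root D; the chord is D-F#-A.
The figure 6 means first inversion — the third is in the bass.

F#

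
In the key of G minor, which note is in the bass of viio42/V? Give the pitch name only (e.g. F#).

The applied chord viio42/V is rooted on C#: C#-E-G-Bb.
The figure 42 means third inversion — the seventh is in the bass.

Bb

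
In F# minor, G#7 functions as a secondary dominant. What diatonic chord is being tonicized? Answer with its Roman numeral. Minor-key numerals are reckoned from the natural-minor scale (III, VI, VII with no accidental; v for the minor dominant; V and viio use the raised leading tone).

V

The chord is a dominant seventh chord on G#.
A dominant resolves down a perfect fifth: G# → C#. In F# minor, C# is scale degree 5, i.e. V.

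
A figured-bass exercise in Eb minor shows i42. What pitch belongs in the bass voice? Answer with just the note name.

i in Eb minor has root Eb; the chord is Eb-Gb-Bb-Db.
The figure 42 means third inversion — the seventh is in the bass.

Db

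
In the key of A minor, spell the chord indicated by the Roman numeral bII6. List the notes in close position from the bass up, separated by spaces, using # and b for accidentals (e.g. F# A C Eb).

Scale degree 2 in A minor is B; lowering it a half step gives Bb. bII6 is the Neapolitan sixth — a major triad on the lowered second degree, here in its customary first inversion.
So the chord is Bb-D-F, a major triad.
The figured bass 6 indicates first inversion, placing the third (D) in the bass: D-F-Bb.

D F Bb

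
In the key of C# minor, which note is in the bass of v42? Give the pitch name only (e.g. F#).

F#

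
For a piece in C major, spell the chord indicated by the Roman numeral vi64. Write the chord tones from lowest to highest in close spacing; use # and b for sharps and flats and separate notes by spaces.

E A C

The numeral's case and figure indicate a minor triad. In C major its root, the submediant, is A.
That chord is spelled A-C-E.
With the 64 figure the chord is in second inversion; from the bass E upward in close position it reads E-A-C.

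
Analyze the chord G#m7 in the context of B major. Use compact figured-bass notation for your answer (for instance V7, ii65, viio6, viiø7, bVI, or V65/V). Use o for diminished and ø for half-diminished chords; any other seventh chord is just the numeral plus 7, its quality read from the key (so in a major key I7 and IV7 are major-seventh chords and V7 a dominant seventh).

vi7

The pitches G#-B-D#-F# form a minor seventh chord rooted on G#.
G# is scale degree 6 in B major, and a minor seventh chord on that degree is written vi7.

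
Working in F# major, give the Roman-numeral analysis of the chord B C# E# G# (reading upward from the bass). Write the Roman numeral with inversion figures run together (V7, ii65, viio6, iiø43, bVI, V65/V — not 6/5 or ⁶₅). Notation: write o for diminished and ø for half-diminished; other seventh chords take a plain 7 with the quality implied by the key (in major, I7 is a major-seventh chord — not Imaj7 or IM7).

Stacked in thirds the chord is C#-E#-G#-B: a dominant seventh chord on C#.
C# is scale degree 5 in F# major, and a dominant seventh chord on that degree is written V7.
With B in the bass the chord is in third inversion, so the figured bass is 42.

V42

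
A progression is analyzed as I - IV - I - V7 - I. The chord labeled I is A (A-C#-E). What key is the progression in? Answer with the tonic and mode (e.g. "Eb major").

A major

I is given as A-C#-E — a major triad with root A.
If A is scale degree 1 and the mode makes that degree carry a major triad, the tonic is A and the mode is major.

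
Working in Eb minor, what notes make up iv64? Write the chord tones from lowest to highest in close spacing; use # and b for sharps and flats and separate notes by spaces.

The numeral's case and figure indicate a minor triad. In Eb minor its root, the fourth degree, is Ab.
Stacking thirds from Ab gives Ab-Cb-Eb.
With the 64 figure the chord is in second inversion; from the bass Eb upward in close position it reads Eb-Ab-Cb.

Eb Ab Cb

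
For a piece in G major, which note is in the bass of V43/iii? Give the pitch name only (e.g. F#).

C#

The applied chord V43/iii is rooted on F#: F#-A#-C#-E.
The figure 43 means second inversion — the fifth is in the bass.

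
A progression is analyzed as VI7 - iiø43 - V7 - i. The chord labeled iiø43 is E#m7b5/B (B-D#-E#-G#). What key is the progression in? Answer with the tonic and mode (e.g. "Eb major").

The anchor chord is a half-diminished seventh chord on E#, labeled iiø43.
iiø43 on E# implies E# is the supertonic; that puts the tonic at D#, and the lowercase numeral fits minor mode.

D# minor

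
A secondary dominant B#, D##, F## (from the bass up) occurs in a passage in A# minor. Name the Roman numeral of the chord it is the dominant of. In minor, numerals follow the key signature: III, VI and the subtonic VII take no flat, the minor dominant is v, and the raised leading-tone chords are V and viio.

V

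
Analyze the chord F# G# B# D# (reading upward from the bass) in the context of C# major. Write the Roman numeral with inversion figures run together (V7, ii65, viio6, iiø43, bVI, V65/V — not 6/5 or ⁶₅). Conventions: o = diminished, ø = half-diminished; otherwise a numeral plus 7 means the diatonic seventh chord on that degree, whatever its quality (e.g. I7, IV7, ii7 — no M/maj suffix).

The pitches G#-B#-D#-F# form a dominant seventh chord rooted on G#.
G# is scale degree 5 in C# major, and a dominant seventh chord on that degree is written V7.
With F# in the bass the chord is in third inversion, so the figured bass is 42.

V42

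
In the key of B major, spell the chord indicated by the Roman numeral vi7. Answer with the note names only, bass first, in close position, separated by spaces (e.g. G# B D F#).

The numeral's case and figure indicate a minor seventh chord. In B major its root, scale degree 6, is G#.
That chord is spelled G#-B-D#-F#.

G# B D# F#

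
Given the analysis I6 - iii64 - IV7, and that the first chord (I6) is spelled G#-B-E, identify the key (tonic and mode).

I6 is given as G#-B-E — a major triad with root E.
If E is scale degree 1 and the mode makes that degree carry a major triad, the tonic is E and the mode is major.

E major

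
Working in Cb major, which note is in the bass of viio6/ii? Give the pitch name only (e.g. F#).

Eb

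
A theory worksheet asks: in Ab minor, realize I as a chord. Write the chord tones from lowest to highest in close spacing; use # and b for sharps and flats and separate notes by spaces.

Ab C Eb

Scale degree 1 in Ab minor is Ab; here the chord built on it is altered to a major triad. I is the major tonic (Picardy third), borrowed from the parallel major.
So the chord is Ab-C-Eb, a major triad.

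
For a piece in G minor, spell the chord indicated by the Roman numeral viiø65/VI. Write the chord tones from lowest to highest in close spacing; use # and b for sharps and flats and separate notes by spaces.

F Ab C D

viiø65/VI is a secondary leading-tone chord. The target VI is Eb in G minor; the applied chord is rooted a semitone below, on D.
Building a half-diminished seventh chord on D gives D-F-Ab-C.
With the 65 figure the chord is in first inversion; from the bass F upward in close position it reads F-Ab-C-D.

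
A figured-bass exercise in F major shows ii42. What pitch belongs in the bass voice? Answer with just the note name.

F

ii in F major has root G; the chord is G-Bb-D-F.
The figure 42 means third inversion — the seventh is in the bass.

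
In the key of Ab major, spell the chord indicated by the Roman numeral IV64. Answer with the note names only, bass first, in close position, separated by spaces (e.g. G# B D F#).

Ab Db F

In Ab major, scale degree 4 is Db, and the diatonic chord built there is a major triad.
Stacking thirds from Db gives Db-F-Ab.
With the 64 figure the chord is in second inversion; from the bass Ab upward in close position it reads Ab-Db-F.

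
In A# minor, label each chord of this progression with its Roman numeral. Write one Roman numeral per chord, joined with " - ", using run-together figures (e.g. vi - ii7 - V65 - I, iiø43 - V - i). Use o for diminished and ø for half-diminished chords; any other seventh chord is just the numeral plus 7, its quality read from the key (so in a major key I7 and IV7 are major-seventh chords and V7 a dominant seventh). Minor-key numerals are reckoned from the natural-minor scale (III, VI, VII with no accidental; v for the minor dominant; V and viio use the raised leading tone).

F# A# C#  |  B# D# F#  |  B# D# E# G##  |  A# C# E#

VI - iio - V43 - i

F#-A#-C# has root F#, degree 6 in A# minor, so VI.
B#-D#-F#: diminished triad on B# = scale degree 2 → iio.
B#-D#-E#-G## has root E#, degree 5 in A# minor, so V43.
A#-C#-E# has root A#, degree 1 in A# minor, so i.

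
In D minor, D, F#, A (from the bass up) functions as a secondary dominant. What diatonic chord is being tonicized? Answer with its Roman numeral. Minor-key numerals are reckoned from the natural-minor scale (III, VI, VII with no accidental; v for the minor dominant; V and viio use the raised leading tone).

iv

The chord is a major triad on D.
A dominant resolves down a perfect fifth: D → G. In D minor, G is scale degree 4, i.e. iv.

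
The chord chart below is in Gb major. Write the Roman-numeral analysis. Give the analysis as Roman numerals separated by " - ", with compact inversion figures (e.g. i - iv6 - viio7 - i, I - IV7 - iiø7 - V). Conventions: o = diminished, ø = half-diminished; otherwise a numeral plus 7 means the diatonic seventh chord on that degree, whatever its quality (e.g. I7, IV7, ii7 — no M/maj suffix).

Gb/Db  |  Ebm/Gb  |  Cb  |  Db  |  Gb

I64 - vi6 - IV - V - I

Gb/Db has root Gb, degree 1 in Gb major, so I64.
Ebm/Gb: root Eb is the submediant; minor triad there is vi6.
Cb: root Cb is the subdominant; major triad there is IV.
Db: major triad on Db = scale degree 5 → V.
Gb: major triad on Gb = scale degree 1 → I.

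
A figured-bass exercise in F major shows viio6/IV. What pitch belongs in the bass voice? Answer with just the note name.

C

The applied chord viio6/IV is rooted on A: A-C-Eb.
The figure 6 means first inversion — the third is in the bass.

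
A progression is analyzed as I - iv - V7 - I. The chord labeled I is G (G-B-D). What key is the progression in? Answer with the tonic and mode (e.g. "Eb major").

The anchor chord is a major triad on G, labeled I.
If G is scale degree 1 and the mode makes that degree carry a major triad, the tonic is G and the mode is major.

G major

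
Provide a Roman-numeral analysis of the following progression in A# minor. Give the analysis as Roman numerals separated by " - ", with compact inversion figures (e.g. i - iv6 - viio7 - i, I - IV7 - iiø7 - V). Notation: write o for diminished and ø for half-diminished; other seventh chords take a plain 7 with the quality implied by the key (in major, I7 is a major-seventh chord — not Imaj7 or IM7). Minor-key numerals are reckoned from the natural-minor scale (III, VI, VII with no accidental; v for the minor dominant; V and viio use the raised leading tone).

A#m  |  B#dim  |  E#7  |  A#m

i - iio - V7 - i

A#m: minor triad on A# = scale degree 1 → i.
B#dim: root B# is the supertonic; diminished triad there is iio.
E#7 has root E#, degree 5 in A# minor, so V7.
A#m has root A#, degree 1 in A# minor, so i.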